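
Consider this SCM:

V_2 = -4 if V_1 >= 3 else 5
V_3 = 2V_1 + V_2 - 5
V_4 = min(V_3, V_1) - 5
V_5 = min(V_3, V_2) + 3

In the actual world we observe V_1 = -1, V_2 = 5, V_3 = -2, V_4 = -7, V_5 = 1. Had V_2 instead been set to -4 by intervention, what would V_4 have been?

Under do(V_2=-4), the mechanism V_2 = -4 if V_1 >= 3 else 5 is discarded; V_2 is fixed at -4.
V_3 = 2V_1 + V_2 - 5  [with V_1=-1, V_2=-4]  = -11
V_4 = min(V_3, V_1) - 5  [with V_3=-11, V_1=-1]  = -16

-16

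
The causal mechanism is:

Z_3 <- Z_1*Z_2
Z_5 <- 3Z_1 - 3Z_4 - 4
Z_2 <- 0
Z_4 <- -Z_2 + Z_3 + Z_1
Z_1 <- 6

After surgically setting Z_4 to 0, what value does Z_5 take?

14

Intervening sets Z_4 = 0 and removes its equation (Z_4 <- -Z_2 + Z_3 + Z_1).
Z_5 = 3Z_1 - 3Z_4 - 4  [with Z_1=6, Z_4=0]  = 14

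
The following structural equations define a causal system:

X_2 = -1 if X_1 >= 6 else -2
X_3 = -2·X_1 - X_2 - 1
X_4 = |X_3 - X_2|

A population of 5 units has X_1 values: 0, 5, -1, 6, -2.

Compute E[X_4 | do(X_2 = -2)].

6.2

The intervention sets X_2=-2 in all 5 units regardless of X_1. Recomputing X_4 per unit gives 3, 7, 5, 9, 7; average 6.2.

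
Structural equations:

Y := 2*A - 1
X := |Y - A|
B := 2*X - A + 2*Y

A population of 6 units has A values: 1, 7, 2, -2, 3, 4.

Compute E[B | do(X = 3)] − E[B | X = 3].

The intervention sets X=3 in all 6 units regardless of A. Recomputing B per unit gives 7, 25, 10, -2, 13, 16; average 11.5.
Observing X=3 restricts to units where X's equation naturally yields 3: A ∈ {-2, 4}. In that subpopulation B = -2, 16, mean 7.
Difference = 11.5 − 7 = 4.5.

4.5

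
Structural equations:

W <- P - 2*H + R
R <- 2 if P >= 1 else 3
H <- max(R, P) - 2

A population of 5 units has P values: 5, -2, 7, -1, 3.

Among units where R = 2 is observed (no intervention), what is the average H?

E[H|R=2] averages over only the 3 units with R=2 (P = 5, 7, 3): H = 3, 5, 1, mean 3.

3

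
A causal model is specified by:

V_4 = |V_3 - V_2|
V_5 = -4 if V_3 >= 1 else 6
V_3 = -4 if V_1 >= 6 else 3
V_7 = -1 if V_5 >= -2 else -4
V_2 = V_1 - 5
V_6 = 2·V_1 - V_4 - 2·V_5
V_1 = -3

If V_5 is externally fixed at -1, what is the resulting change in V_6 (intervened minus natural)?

-6

The intervention breaks the incoming arrows to V_5: V_5 = -4 if V_3 >= 1 else 6 no longer applies, and V_5 = -1.
V_2 = V_1 - 5  [with V_1=-3]  = -8
V_3 = -4 if V_1 >= 6 else 3  [with V_1=-3]  = 3
V_4 = |V_3 - V_2|  [with V_3=3, V_2=-8]  = 11
V_6 = 2·V_1 - V_4 - 2·V_5  [with V_1=-3, V_4=11, V_5=-1]  = -15
Without intervention: V_2 = V_1 - 5  [with V_1=-3]  = -8; V_3 = -4 if V_1 >= 6 else 3  [with V_1=-3]  = 3; V_4 = |V_3 - V_2|  [with V_3=3, V_2=-8]  = 11; V_5 = -4 if V_3 >= 1 else 6  [with V_3=3]  = -4; V_6 = 2·V_1 - V_4 - 2·V_5  [with V_1=-3, V_4=11, V_5=-4]  = -9.
Change = -15 − (-9) = -6.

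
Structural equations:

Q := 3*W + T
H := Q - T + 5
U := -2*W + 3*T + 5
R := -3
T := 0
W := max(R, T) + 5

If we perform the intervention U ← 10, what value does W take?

do(U=10) replaces the equation U := -2*W + 3*T + 5 with the constant U = 10.
W is not downstream of the intervention, so its value is determined by the original equations.
W = max(R, T) + 5  [with R=-3, T=0]  = 5

5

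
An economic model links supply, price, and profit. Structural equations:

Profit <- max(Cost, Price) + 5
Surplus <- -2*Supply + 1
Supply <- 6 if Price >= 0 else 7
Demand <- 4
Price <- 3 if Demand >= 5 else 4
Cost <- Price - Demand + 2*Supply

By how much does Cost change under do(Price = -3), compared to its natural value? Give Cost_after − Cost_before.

Under do(Price=-3), the mechanism Price <- 3 if Demand >= 5 else 4 is discarded; Price is fixed at -3.
Supply = 6 if Price >= 0 else 7  [with Price=-3]  = 7
Cost = Price - Demand + 2*Supply  [with Price=-3, Demand=4, Supply=7]  = 7
Without intervention: Price = 3 if Demand >= 5 else 4  [with Demand=4]  = 4; Supply = 6 if Price >= 0 else 7  [with Price=4]  = 6; Cost = Price - Demand + 2*Supply  [with Price=4, Demand=4, Supply=6]  = 12.
Change = 7 − 12 = -5.

-5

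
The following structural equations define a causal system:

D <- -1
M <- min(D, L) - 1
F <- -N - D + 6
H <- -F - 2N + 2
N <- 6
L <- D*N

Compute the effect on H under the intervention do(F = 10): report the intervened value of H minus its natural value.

-9

do(F=10) replaces the equation F <- -N - D + 6 with the constant F = 10.
H = -F - 2N + 2  [with F=10, N=6]  = -20
Without intervention: F = -N - D + 6  [with N=6, D=-1]  = 1; H = -F - 2N + 2  [with F=1, N=6]  = -11.
Change = -20 − (-11) = -9.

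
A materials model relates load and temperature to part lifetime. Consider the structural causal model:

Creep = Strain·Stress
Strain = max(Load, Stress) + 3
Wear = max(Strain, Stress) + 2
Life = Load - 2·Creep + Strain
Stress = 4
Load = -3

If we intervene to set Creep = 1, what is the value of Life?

Under do(Creep=1), the mechanism Creep = Strain·Stress is discarded; Creep is fixed at 1.
Strain = max(Load, Stress) + 3  [with Load=-3, Stress=4]  = 7
Life = Load - 2·Creep + Strain  [with Load=-3, Creep=1, Strain=7]  = 2

2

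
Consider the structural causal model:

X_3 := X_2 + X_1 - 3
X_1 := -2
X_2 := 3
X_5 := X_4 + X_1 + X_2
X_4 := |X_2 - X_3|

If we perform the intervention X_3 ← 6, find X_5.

do(X_3=6) replaces the equation X_3 := X_2 + X_1 - 3 with the constant X_3 = 6.
X_4 = |X_2 - X_3|  [with X_2=3, X_3=6]  = 3
X_5 = X_4 + X_1 + X_2  [with X_4=3, X_1=-2, X_2=3]  = 4

4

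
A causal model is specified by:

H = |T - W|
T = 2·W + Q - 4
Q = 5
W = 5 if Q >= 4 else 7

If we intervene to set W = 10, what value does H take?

Under do(W=10), the mechanism W = 5 if Q >= 4 else 7 is discarded; W is fixed at 10.
T = 2·W + Q - 4  [with W=10, Q=5]  = 21
H = |T - W|  [with T=21, W=10]  = 11

11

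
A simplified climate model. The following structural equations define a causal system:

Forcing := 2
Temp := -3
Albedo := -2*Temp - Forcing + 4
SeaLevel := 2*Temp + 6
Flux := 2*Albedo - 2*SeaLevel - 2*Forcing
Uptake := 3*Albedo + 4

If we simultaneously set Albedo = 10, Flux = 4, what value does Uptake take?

Setting Albedo = 10, Flux = 4 by intervention discards those variables' equations.
Uptake = 3*Albedo + 4  [with Albedo=10]  = 34

34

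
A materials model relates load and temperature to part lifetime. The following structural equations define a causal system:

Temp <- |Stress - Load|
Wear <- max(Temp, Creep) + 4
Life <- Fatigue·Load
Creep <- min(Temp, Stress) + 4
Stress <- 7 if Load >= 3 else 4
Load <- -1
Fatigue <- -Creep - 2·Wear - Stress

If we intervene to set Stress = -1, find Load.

-1

Under do(Stress=-1), the mechanism Stress <- 7 if Load >= 3 else 4 is discarded; Stress is fixed at -1.
Load is not downstream of the intervention, so its value is determined by the original equations.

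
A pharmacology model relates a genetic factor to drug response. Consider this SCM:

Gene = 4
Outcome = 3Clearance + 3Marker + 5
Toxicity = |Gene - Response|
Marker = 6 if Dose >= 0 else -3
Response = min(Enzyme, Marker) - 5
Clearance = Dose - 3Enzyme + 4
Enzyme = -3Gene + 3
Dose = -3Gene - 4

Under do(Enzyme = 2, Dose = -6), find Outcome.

Under do(Enzyme = 2, Dose = -6), each intervened variable's structural equation is replaced by its fixed value.
Marker = 6 if Dose >= 0 else -3  [with Dose=-6]  = -3
Clearance = Dose - 3Enzyme + 4  [with Dose=-6, Enzyme=2]  = -8
Outcome = 3Clearance + 3Marker + 5  [with Clearance=-8, Marker=-3]  = -28

-28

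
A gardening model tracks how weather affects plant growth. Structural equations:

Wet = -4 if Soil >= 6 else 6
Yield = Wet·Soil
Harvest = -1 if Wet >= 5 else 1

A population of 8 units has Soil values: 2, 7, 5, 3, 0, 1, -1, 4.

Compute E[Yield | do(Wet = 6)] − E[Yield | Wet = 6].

The intervention sets Wet=6 in all 8 units regardless of Soil. Recomputing Yield per unit gives 12, 42, 30, 18, 0, 6, -6, 24; average 15.75.
E[Yield|Wet=6] averages over only the 7 units with Wet=6 (Soil = 2, 5, 3, 0, 1, -1, 4): Yield = 12, 30, 18, 0, 6, -6, 24, mean 12.
Difference = 15.75 − 12 = 3.75.

3.75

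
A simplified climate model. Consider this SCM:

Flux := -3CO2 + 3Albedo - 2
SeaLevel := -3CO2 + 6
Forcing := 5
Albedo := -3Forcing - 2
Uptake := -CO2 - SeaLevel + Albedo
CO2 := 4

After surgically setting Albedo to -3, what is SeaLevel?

-6

The intervention breaks the incoming arrows to Albedo: Albedo := -3Forcing - 2 no longer applies, and Albedo = -3.
SeaLevel is not downstream of the intervention, so its value is determined by the original equations.
SeaLevel = -3CO2 + 6  [with CO2=4]  = -6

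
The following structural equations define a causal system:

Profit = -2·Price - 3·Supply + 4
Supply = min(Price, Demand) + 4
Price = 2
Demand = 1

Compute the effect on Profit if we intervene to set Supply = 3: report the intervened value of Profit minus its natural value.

6

The intervention breaks the incoming arrows to Supply: Supply = min(Price, Demand) + 4 no longer applies, and Supply = 3.
Profit = -2·Price - 3·Supply + 4  [with Price=2, Supply=3]  = -9
Without intervention: Supply = min(Price, Demand) + 4  [with Price=2, Demand=1]  = 5; Profit = -2·Price - 3·Supply + 4  [with Price=2, Supply=5]  = -15.
Change = -9 − (-15) = 6.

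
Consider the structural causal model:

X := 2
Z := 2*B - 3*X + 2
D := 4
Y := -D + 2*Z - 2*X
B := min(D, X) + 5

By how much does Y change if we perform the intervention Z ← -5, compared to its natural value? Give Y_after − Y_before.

-30

Intervening sets Z = -5 and removes its equation (Z := 2*B - 3*X + 2).
Y = -D + 2*Z - 2*X  [with D=4, Z=-5, X=2]  = -18
Without intervention: B = min(D, X) + 5  [with D=4, X=2]  = 7; Z = 2*B - 3*X + 2  [with B=7, X=2]  = 10; Y = -D + 2*Z - 2*X  [with D=4, Z=10, X=2]  = 12.
Change = -18 − 12 = -30.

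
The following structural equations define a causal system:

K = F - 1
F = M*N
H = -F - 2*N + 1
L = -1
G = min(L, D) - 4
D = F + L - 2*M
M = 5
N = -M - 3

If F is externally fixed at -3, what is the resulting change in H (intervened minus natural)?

-37

do(F=-3) replaces the equation F = M*N with the constant F = -3.
N = -M - 3  [with M=5]  = -8
H = -F - 2*N + 1  [with F=-3, N=-8]  = 20
Without intervention: N = -M - 3  [with M=5]  = -8; F = M*N  [with M=5, N=-8]  = -40; H = -F - 2*N + 1  [with F=-40, N=-8]  = 57.
Change = 20 − 57 = -37.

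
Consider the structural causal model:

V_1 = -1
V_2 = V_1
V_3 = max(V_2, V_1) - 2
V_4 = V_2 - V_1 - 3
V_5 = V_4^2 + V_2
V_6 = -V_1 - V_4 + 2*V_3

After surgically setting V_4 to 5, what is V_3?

-3

Under do(V_4=5), the mechanism V_4 = V_2 - V_1 - 3 is discarded; V_4 is fixed at 5.
Since V_3 is not a descendant of the intervened variable, it is unaffected.
V_2 = V_1  [with V_1=-1]  = -1
V_3 = max(V_2, V_1) - 2  [with V_2=-1, V_1=-1]  = -3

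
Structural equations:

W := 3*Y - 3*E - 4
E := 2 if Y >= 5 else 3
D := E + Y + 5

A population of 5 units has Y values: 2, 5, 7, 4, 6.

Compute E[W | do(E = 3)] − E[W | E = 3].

The intervention sets E=3 in all 5 units regardless of Y. Recomputing W per unit gives -7, 2, 8, -1, 5; average 1.4.
E[W|E=3] averages over only the 2 units with E=3 (Y = 2, 4): W = -7, -1, mean -4.
Difference = 1.4 − (-4) = 5.4.

5.4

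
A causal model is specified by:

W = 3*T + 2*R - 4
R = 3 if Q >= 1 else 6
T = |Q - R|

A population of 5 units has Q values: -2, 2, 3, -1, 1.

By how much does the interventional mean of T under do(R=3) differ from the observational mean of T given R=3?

Every unit gets R=3 under the intervention. T values become 5, 1, 0, 4, 2; E[T|do(R=3)] = 2.4.
Conditioning on R=3 selects the 3 unit(s) with Q ∈ {2, 3, 1}. Their T values: 1, 0, 2. Mean = 1.
Difference = 2.4 − 1 = 1.4.

1.4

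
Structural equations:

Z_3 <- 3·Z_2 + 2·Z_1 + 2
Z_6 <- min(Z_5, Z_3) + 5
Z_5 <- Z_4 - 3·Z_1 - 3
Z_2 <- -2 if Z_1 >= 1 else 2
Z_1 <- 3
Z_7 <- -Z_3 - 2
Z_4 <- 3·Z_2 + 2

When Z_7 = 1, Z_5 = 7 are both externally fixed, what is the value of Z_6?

7

Setting Z_7 = 1, Z_5 = 7 by intervention discards those variables' equations.
Z_2 = -2 if Z_1 >= 1 else 2  [with Z_1=3]  = -2
Z_3 = 3·Z_2 + 2·Z_1 + 2  [with Z_2=-2, Z_1=3]  = 2
Z_6 = min(Z_5, Z_3) + 5  [with Z_5=7, Z_3=2]  = 7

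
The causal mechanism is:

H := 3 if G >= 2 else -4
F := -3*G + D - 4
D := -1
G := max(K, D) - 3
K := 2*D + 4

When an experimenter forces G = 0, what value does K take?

Under do(G=0), the mechanism G := max(K, D) - 3 is discarded; G is fixed at 0.
Since K is not a descendant of the intervened variable, it is unaffected.
K = 2*D + 4  [with D=-1]  = 2

2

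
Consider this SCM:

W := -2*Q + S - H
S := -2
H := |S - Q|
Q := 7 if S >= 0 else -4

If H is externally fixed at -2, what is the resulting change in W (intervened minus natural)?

4

The intervention breaks the incoming arrows to H: H := |S - Q| no longer applies, and H = -2.
Q = 7 if S >= 0 else -4  [with S=-2]  = -4
W = -2*Q + S - H  [with Q=-4, S=-2, H=-2]  = 8
Without intervention: Q = 7 if S >= 0 else -4  [with S=-2]  = -4; H = |S - Q|  [with S=-2, Q=-4]  = 2; W = -2*Q + S - H  [with Q=-4, S=-2, H=2]  = 4.
Change = 8 − 4 = 4.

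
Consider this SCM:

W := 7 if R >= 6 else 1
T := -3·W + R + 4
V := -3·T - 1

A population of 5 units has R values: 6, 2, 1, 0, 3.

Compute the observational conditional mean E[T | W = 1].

2.5

Conditioning on W=1 selects the 4 unit(s) with R ∈ {2, 1, 0, 3}. Their T values: 3, 2, 1, 4. Mean = 2.5.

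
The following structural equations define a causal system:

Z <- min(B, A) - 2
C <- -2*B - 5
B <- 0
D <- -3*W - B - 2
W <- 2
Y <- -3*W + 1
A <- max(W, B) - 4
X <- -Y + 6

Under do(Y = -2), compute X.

The intervention breaks the incoming arrows to Y: Y <- -3*W + 1 no longer applies, and Y = -2.
X = -Y + 6  [with Y=-2]  = 8

8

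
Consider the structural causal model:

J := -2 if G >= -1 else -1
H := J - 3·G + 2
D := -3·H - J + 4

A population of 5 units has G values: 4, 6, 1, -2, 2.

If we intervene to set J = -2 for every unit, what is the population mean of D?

do(J=-2) breaks J's dependence on G. With J=-2 fixed, D across the units is 42, 60, 15, -12, 24, mean 25.8.

25.8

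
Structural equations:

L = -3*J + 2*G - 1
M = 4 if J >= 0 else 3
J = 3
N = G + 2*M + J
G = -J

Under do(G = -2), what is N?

9

The intervention breaks the incoming arrows to G: G = -J no longer applies, and G = -2.
M = 4 if J >= 0 else 3  [with J=3]  = 4
N = G + 2*M + J  [with G=-2, M=4, J=3]  = 9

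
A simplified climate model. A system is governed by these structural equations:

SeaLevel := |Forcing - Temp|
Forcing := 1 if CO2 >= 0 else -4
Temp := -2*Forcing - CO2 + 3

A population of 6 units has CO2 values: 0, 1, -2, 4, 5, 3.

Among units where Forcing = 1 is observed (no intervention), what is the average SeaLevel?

E[SeaLevel|Forcing=1] averages over only the 5 units with Forcing=1 (CO2 = 0, 1, 4, 5, 3): SeaLevel = 0, 1, 4, 5, 3, mean 2.6.

2.6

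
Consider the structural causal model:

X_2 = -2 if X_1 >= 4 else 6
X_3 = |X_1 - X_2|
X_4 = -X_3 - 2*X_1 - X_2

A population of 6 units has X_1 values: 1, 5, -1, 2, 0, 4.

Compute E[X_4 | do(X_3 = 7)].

Under do(X_3=7), X_3's equation is replaced by X_3=7 for every unit. Per-unit X_4: -15, -15, -11, -17, -13, -13. Mean = -14.

-14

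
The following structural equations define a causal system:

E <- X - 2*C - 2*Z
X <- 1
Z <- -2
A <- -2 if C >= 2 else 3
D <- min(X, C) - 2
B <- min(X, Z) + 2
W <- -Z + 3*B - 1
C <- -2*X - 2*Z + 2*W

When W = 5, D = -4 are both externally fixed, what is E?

-19

Under do(W = 5, D = -4), each intervened variable's structural equation is replaced by its fixed value.
C = -2*X - 2*Z + 2*W  [with X=1, Z=-2, W=5]  = 12
E = X - 2*C - 2*Z  [with X=1, C=12, Z=-2]  = -19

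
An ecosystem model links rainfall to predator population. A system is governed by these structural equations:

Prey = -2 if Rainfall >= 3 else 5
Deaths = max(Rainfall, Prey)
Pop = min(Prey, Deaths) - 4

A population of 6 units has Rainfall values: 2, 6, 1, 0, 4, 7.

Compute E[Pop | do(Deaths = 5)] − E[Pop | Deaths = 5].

-3.5

The intervention sets Deaths=5 in all 6 units regardless of Rainfall. Recomputing Pop per unit gives 1, -6, 1, 1, -6, -6; average -2.5.
Conditioning on Deaths=5 selects the 3 unit(s) with Rainfall ∈ {2, 1, 0}. Their Pop values: 1, 1, 1. Mean = 1.
Difference = -2.5 − 1 = -3.5.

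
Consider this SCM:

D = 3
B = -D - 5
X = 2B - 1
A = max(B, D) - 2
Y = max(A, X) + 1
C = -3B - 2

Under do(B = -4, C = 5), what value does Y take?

Setting B = -4, C = 5 by intervention discards those variables' equations.
X = 2B - 1  [with B=-4]  = -9
A = max(B, D) - 2  [with B=-4, D=3]  = 1
Y = max(A, X) + 1  [with A=1, X=-9]  = 2

2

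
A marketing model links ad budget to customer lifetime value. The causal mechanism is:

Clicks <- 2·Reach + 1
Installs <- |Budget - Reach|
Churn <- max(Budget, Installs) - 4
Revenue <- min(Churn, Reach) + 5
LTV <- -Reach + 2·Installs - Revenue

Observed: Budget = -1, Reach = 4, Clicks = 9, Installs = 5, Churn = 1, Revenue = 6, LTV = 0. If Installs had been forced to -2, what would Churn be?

Intervening sets Installs = -2 and removes its equation (Installs <- |Budget - Reach|).
Churn = max(Budget, Installs) - 4  [with Budget=-1, Installs=-2]  = -5

-5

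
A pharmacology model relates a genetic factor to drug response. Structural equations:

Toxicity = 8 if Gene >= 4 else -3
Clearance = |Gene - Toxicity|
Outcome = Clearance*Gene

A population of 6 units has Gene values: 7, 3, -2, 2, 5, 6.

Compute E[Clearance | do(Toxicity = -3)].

6.5

do(Toxicity=-3) breaks Toxicity's dependence on Gene. With Toxicity=-3 fixed, Clearance across the units is 10, 6, 1, 5, 8, 9, mean 6.5.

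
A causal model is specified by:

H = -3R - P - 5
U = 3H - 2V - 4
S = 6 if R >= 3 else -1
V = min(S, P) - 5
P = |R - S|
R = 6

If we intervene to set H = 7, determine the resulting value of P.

do(H=7) replaces the equation H = -3R - P - 5 with the constant H = 7.
P is not downstream of the intervention, so its value is determined by the original equations.
S = 6 if R >= 3 else -1  [with R=6]  = 6
P = |R - S|  [with R=6, S=6]  = 0

0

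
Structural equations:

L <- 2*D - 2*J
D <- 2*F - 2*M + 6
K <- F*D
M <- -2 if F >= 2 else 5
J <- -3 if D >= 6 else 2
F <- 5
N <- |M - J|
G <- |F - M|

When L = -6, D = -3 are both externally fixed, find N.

4

Setting L = -6, D = -3 by intervention discards those variables' equations.
M = -2 if F >= 2 else 5  [with F=5]  = -2
J = -3 if D >= 6 else 2  [with D=-3]  = 2
N = |M - J|  [with M=-2, J=2]  = 4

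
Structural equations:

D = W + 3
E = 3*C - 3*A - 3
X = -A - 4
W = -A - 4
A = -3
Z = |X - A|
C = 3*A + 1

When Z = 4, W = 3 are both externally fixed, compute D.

Under do(Z = 4, W = 3), each intervened variable's structural equation is replaced by its fixed value.
D = W + 3  [with W=3]  = 6

6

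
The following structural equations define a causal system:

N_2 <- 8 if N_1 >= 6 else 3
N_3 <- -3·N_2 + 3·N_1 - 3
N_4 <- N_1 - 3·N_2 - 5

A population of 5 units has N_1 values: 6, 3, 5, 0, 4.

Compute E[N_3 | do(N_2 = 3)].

-1.2

do(N_2=3) breaks N_2's dependence on N_1. With N_2=3 fixed, N_3 across the units is 6, -3, 3, -12, 0, mean -1.2.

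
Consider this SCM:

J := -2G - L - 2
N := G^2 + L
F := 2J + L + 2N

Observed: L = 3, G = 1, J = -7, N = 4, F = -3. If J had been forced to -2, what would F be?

do(J=-2) replaces the equation J := -2G - L - 2 with the constant J = -2.
N = G^2 + L  [with G=1, L=3]  = 4
F = 2J + L + 2N  [with J=-2, L=3, N=4]  = 7

7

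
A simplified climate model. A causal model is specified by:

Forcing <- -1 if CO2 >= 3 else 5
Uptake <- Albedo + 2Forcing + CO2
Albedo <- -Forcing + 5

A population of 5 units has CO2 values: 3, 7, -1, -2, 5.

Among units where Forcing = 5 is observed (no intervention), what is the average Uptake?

E[Uptake|Forcing=5] averages over only the 2 units with Forcing=5 (CO2 = -1, -2): Uptake = 9, 8, mean 8.5.

8.5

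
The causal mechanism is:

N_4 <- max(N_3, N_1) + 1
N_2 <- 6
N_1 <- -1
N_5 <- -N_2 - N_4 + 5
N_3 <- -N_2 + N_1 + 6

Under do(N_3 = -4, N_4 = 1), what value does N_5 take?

-2

Setting N_3 = -4, N_4 = 1 by intervention discards those variables' equations.
N_5 = -N_2 - N_4 + 5  [with N_2=6, N_4=1]  = -2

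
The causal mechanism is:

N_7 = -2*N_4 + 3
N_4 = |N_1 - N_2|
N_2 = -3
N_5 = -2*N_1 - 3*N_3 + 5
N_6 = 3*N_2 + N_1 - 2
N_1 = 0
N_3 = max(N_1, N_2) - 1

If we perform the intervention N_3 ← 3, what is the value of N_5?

-4

do(N_3=3) replaces the equation N_3 = max(N_1, N_2) - 1 with the constant N_3 = 3.
N_5 = -2*N_1 - 3*N_3 + 5  [with N_1=0, N_3=3]  = -4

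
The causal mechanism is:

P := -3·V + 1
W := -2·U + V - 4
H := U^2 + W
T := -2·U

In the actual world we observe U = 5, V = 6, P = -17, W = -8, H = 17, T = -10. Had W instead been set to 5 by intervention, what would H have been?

30

Intervening sets W = 5 and removes its equation (W := -2·U + V - 4).
H = U^2 + W  [with U=5, W=5]  = 30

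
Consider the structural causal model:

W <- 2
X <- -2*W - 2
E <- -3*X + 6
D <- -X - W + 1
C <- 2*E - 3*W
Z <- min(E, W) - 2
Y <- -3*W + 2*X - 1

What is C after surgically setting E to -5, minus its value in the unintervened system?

-58

do(E=-5) replaces the equation E <- -3*X + 6 with the constant E = -5.
C = 2*E - 3*W  [with E=-5, W=2]  = -16
Without intervention: X = -2*W - 2  [with W=2]  = -6; E = -3*X + 6  [with X=-6]  = 24; C = 2*E - 3*W  [with E=24, W=2]  = 42.
Change = -16 − 42 = -58.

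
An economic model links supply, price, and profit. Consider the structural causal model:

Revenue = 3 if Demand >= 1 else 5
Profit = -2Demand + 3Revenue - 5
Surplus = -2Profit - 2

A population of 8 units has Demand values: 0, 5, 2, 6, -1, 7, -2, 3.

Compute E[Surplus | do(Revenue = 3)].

0

Every unit gets Revenue=3 under the intervention. Surplus values become -10, 10, -2, 14, -14, 18, -18, 2; E[Surplus|do(Revenue=3)] = 0.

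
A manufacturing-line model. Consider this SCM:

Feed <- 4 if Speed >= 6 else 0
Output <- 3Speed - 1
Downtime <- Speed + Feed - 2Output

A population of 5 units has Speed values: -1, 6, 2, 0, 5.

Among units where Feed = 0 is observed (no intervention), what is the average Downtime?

Conditioning on Feed=0 selects the 4 unit(s) with Speed ∈ {-1, 2, 0, 5}. Their Downtime values: 7, -8, 2, -23. Mean = -5.5.

-5.5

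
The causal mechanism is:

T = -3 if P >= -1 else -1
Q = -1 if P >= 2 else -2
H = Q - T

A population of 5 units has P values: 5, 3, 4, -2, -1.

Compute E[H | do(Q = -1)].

1.6

The intervention sets Q=-1 in all 5 units regardless of P. Recomputing H per unit gives 2, 2, 2, 0, 2; average 1.6.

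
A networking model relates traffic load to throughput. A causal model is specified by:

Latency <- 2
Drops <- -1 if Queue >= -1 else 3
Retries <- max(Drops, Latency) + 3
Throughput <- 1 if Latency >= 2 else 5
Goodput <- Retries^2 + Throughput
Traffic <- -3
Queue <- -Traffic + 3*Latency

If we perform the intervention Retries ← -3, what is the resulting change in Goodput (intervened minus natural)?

Under do(Retries=-3), the mechanism Retries <- max(Drops, Latency) + 3 is discarded; Retries is fixed at -3.
Throughput = 1 if Latency >= 2 else 5  [with Latency=2]  = 1
Goodput = Retries^2 + Throughput  [with Retries=-3, Throughput=1]  = 10
Without intervention: Queue = -Traffic + 3*Latency  [with Traffic=-3, Latency=2]  = 9; Drops = -1 if Queue >= -1 else 3  [with Queue=9]  = -1; Retries = max(Drops, Latency) + 3  [with Drops=-1, Latency=2]  = 5; Throughput = 1 if Latency >= 2 else 5  [with Latency=2]  = 1; Goodput = Retries^2 + Throughput  [with Retries=5, Throughput=1]  = 26.
Change = 10 − 26 = -16.

-16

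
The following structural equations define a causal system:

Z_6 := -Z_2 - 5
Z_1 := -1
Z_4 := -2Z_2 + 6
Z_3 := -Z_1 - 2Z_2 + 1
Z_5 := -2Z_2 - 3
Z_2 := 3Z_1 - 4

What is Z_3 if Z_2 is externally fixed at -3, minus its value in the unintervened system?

-8

The intervention breaks the incoming arrows to Z_2: Z_2 := 3Z_1 - 4 no longer applies, and Z_2 = -3.
Z_3 = -Z_1 - 2Z_2 + 1  [with Z_1=-1, Z_2=-3]  = 8
Without intervention: Z_2 = 3Z_1 - 4  [with Z_1=-1]  = -7; Z_3 = -Z_1 - 2Z_2 + 1  [with Z_1=-1, Z_2=-7]  = 16.
Change = 8 − 16 = -8.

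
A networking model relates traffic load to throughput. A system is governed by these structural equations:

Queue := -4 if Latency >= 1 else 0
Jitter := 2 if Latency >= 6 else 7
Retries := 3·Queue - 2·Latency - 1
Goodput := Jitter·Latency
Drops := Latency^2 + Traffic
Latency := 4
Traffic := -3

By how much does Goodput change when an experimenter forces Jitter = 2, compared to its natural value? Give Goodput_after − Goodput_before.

-20

Intervening sets Jitter = 2 and removes its equation (Jitter := 2 if Latency >= 6 else 7).
Goodput = Jitter·Latency  [with Jitter=2, Latency=4]  = 8
Without intervention: Jitter = 2 if Latency >= 6 else 7  [with Latency=4]  = 7; Goodput = Jitter·Latency  [with Jitter=7, Latency=4]  = 28.
Change = 8 − 28 = -20.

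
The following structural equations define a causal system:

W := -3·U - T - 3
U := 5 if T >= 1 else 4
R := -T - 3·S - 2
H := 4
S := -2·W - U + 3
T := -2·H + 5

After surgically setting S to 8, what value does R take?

The intervention breaks the incoming arrows to S: S := -2·W - U + 3 no longer applies, and S = 8.
T = -2·H + 5  [with H=4]  = -3
R = -T - 3·S - 2  [with T=-3, S=8]  = -23

-23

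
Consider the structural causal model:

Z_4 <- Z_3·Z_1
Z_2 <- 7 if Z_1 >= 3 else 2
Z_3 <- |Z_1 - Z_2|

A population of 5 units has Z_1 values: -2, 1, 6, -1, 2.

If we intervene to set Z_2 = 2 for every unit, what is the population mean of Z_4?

2.8

do(Z_2=2) breaks Z_2's dependence on Z_1. With Z_2=2 fixed, Z_4 across the units is -8, 1, 24, -3, 0, mean 2.8.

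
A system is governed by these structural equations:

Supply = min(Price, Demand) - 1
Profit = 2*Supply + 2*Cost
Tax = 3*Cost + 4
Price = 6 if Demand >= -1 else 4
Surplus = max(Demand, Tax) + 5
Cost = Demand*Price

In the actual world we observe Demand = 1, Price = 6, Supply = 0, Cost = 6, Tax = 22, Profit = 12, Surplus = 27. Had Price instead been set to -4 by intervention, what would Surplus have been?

6

Under do(Price=-4), the mechanism Price = 6 if Demand >= -1 else 4 is discarded; Price is fixed at -4.
Cost = Demand*Price  [with Demand=1, Price=-4]  = -4
Tax = 3*Cost + 4  [with Cost=-4]  = -8
Surplus = max(Demand, Tax) + 5  [with Demand=1, Tax=-8]  = 6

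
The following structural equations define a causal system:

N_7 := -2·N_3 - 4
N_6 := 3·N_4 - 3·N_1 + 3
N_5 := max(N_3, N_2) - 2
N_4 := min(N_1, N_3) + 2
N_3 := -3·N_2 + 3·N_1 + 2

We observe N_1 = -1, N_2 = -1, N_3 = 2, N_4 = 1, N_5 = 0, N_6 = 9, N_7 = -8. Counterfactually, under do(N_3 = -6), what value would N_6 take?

-6

The intervention breaks the incoming arrows to N_3: N_3 := -3·N_2 + 3·N_1 + 2 no longer applies, and N_3 = -6.
N_4 = min(N_1, N_3) + 2  [with N_1=-1, N_3=-6]  = -4
N_6 = 3·N_4 - 3·N_1 + 3  [with N_4=-4, N_1=-1]  = -6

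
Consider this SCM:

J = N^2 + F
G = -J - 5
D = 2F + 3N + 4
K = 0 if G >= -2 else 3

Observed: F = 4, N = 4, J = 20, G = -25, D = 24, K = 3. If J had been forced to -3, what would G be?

The intervention breaks the incoming arrows to J: J = N^2 + F no longer applies, and J = -3.
G = -J - 5  [with J=-3]  = -2

-2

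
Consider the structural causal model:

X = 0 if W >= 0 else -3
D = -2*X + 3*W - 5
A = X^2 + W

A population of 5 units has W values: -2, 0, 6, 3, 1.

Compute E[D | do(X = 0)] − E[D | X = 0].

-2.7

The intervention sets X=0 in all 5 units regardless of W. Recomputing D per unit gives -11, -5, 13, 4, -2; average -0.2.
Conditioning on X=0 selects the 4 unit(s) with W ∈ {0, 6, 3, 1}. Their D values: -5, 13, 4, -2. Mean = 2.5.
Difference = -0.2 − 2.5 = -2.7.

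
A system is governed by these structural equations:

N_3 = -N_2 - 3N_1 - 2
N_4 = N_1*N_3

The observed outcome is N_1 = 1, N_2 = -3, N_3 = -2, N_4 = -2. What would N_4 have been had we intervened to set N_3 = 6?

The intervention breaks the incoming arrows to N_3: N_3 = -N_2 - 3N_1 - 2 no longer applies, and N_3 = 6.
N_4 = N_1*N_3  [with N_1=1, N_3=6]  = 6

6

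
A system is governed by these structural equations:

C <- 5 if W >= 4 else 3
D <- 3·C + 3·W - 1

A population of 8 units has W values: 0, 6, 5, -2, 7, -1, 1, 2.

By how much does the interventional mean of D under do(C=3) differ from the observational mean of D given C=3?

6.75

do(C=3) breaks C's dependence on W. With C=3 fixed, D across the units is 8, 26, 23, 2, 29, 5, 11, 14, mean 14.75.
Conditioning on C=3 selects the 5 unit(s) with W ∈ {0, -2, -1, 1, 2}. Their D values: 8, 2, 5, 11, 14. Mean = 8.
Difference = 14.75 − 8 = 6.75.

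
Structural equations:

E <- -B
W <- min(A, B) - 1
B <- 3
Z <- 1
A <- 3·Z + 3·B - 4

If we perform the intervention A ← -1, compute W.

-2

do(A=-1) replaces the equation A <- 3·Z + 3·B - 4 with the constant A = -1.
W = min(A, B) - 1  [with A=-1, B=3]  = -2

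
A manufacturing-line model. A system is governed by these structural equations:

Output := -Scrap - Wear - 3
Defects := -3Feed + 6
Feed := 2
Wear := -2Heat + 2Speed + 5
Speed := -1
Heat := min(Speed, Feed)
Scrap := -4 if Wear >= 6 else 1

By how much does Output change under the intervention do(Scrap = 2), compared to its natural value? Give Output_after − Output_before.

Intervening sets Scrap = 2 and removes its equation (Scrap := -4 if Wear >= 6 else 1).
Heat = min(Speed, Feed)  [with Speed=-1, Feed=2]  = -1
Wear = -2Heat + 2Speed + 5  [with Heat=-1, Speed=-1]  = 5
Output = -Scrap - Wear - 3  [with Scrap=2, Wear=5]  = -10
Without intervention: Heat = min(Speed, Feed)  [with Speed=-1, Feed=2]  = -1; Wear = -2Heat + 2Speed + 5  [with Heat=-1, Speed=-1]  = 5; Scrap = -4 if Wear >= 6 else 1  [with Wear=5]  = 1; Output = -Scrap - Wear - 3  [with Scrap=1, Wear=5]  = -9.
Change = -10 − (-9) = -1.

-1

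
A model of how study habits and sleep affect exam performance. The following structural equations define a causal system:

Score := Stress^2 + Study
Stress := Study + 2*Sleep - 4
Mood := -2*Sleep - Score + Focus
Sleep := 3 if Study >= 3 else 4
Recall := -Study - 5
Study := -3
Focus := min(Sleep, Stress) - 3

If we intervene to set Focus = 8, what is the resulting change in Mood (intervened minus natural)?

Under do(Focus=8), the mechanism Focus := min(Sleep, Stress) - 3 is discarded; Focus is fixed at 8.
Sleep = 3 if Study >= 3 else 4  [with Study=-3]  = 4
Stress = Study + 2*Sleep - 4  [with Study=-3, Sleep=4]  = 1
Score = Stress^2 + Study  [with Stress=1, Study=-3]  = -2
Mood = -2*Sleep - Score + Focus  [with Sleep=4, Score=-2, Focus=8]  = 2
Without intervention: Sleep = 3 if Study >= 3 else 4  [with Study=-3]  = 4; Stress = Study + 2*Sleep - 4  [with Study=-3, Sleep=4]  = 1; Focus = min(Sleep, Stress) - 3  [with Sleep=4, Stress=1]  = -2; Score = Stress^2 + Study  [with Stress=1, Study=-3]  = -2; Mood = -2*Sleep - Score + Focus  [with Sleep=4, Score=-2, Focus=-2]  = -8.
Change = 2 − (-8) = 10.

10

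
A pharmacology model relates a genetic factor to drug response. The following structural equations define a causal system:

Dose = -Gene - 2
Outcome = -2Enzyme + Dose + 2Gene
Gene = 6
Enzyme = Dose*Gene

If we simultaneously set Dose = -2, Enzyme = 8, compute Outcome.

-6

Setting Dose = -2, Enzyme = 8 by intervention discards those variables' equations.
Outcome = -2Enzyme + Dose + 2Gene  [with Enzyme=8, Dose=-2, Gene=6]  = -6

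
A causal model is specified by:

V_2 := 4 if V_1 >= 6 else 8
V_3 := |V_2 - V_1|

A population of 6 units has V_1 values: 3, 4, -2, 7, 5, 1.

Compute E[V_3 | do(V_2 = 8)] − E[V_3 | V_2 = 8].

-0.8

The intervention sets V_2=8 in all 6 units regardless of V_1. Recomputing V_3 per unit gives 5, 4, 10, 1, 3, 7; average 5.
Observing V_2=8 restricts to units where V_2's equation naturally yields 8: V_1 ∈ {3, 4, -2, 5, 1}. In that subpopulation V_3 = 5, 4, 10, 3, 7, mean 5.8.
Difference = 5 − 5.8 = -0.8.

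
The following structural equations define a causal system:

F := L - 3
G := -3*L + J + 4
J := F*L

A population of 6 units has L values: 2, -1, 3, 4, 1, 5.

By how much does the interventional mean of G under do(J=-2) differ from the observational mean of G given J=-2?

Under do(J=-2), J's equation is replaced by J=-2 for every unit. Per-unit G: -4, 5, -7, -10, -1, -13. Mean = -5.
E[G|J=-2] averages over only the 2 units with J=-2 (L = 2, 1): G = -4, -1, mean -2.5.
Difference = -5 − (-2.5) = -2.5.

-2.5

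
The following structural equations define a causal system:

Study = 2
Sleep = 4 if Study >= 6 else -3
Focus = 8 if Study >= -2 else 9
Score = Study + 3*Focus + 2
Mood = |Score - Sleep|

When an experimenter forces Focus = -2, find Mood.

1

do(Focus=-2) replaces the equation Focus = 8 if Study >= -2 else 9 with the constant Focus = -2.
Sleep = 4 if Study >= 6 else -3  [with Study=2]  = -3
Score = Study + 3*Focus + 2  [with Study=2, Focus=-2]  = -2
Mood = |Score - Sleep|  [with Score=-2, Sleep=-3]  = 1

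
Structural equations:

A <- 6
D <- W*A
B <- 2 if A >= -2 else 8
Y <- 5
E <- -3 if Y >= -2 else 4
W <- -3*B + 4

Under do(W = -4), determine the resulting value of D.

Intervening sets W = -4 and removes its equation (W <- -3*B + 4).
D = W*A  [with W=-4, A=6]  = -24

-24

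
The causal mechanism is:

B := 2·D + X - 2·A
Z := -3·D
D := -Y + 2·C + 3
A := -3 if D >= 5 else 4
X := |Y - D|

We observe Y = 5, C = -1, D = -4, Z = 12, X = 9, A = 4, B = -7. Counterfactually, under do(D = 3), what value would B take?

0

The intervention breaks the incoming arrows to D: D := -Y + 2·C + 3 no longer applies, and D = 3.
X = |Y - D|  [with Y=5, D=3]  = 2
A = -3 if D >= 5 else 4  [with D=3]  = 4
B = 2·D + X - 2·A  [with D=3, X=2, A=4]  = 0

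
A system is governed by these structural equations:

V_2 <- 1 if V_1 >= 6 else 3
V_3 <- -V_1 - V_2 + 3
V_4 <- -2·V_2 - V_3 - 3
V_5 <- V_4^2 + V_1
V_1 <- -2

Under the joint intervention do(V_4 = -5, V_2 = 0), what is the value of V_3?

5

Setting V_4 = -5, V_2 = 0 by intervention discards those variables' equations.
V_3 = -V_1 - V_2 + 3  [with V_1=-2, V_2=0]  = 5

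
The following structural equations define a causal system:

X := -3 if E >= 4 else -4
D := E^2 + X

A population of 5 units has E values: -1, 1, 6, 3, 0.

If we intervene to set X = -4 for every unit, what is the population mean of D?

The intervention sets X=-4 in all 5 units regardless of E. Recomputing D per unit gives -3, -3, 32, 5, -4; average 5.4.

5.4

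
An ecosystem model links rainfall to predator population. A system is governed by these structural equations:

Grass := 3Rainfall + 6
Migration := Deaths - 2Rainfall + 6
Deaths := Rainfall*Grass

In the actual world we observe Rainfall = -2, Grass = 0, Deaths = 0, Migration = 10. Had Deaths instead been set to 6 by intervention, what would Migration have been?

The intervention breaks the incoming arrows to Deaths: Deaths := Rainfall*Grass no longer applies, and Deaths = 6.
Migration = Deaths - 2Rainfall + 6  [with Deaths=6, Rainfall=-2]  = 16

16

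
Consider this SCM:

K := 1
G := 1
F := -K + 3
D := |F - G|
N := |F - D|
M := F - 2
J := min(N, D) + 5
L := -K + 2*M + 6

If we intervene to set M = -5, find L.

Intervening sets M = -5 and removes its equation (M := F - 2).
L = -K + 2*M + 6  [with K=1, M=-5]  = -5

-5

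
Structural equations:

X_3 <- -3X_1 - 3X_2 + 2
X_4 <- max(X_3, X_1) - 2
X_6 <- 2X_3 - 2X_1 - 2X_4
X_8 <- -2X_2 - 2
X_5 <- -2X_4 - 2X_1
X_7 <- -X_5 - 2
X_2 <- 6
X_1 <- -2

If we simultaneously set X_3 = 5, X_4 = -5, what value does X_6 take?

24

Setting X_3 = 5, X_4 = -5 by intervention discards those variables' equations.
X_6 = 2X_3 - 2X_1 - 2X_4  [with X_3=5, X_1=-2, X_4=-5]  = 24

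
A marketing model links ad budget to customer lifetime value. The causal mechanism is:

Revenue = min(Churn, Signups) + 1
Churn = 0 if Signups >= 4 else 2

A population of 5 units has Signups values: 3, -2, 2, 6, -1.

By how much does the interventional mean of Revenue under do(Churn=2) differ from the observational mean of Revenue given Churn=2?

The intervention sets Churn=2 in all 5 units regardless of Signups. Recomputing Revenue per unit gives 3, -1, 3, 3, 0; average 1.6.
E[Revenue|Churn=2] averages over only the 4 units with Churn=2 (Signups = 3, -2, 2, -1): Revenue = 3, -1, 3, 0, mean 1.25.
Difference = 1.6 − 1.25 = 0.35.

0.35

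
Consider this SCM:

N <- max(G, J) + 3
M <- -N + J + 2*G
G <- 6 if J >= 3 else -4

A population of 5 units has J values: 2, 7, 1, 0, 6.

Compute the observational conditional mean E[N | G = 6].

Conditioning on G=6 selects the 2 unit(s) with J ∈ {7, 6}. Their N values: 10, 9. Mean = 9.5.

9.5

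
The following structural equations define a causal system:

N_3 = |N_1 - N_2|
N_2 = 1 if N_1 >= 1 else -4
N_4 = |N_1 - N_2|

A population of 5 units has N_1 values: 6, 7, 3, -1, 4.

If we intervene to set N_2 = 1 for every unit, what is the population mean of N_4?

Every unit gets N_2=1 under the intervention. N_4 values become 5, 6, 2, 2, 3; E[N_4|do(N_2=1)] = 3.6.

3.6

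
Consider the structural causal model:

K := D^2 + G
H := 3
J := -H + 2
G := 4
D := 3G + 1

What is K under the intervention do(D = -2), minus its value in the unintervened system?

do(D=-2) replaces the equation D := 3G + 1 with the constant D = -2.
K = D^2 + G  [with D=-2, G=4]  = 8
Without intervention: D = 3G + 1  [with G=4]  = 13; K = D^2 + G  [with D=13, G=4]  = 173.
Change = 8 − 173 = -165.

-165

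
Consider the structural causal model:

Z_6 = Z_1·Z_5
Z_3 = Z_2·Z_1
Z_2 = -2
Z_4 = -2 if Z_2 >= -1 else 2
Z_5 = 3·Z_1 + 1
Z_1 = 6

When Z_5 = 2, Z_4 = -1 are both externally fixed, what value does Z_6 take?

Setting Z_5 = 2, Z_4 = -1 by intervention discards those variables' equations.
Z_6 = Z_1·Z_5  [with Z_1=6, Z_5=2]  = 12

12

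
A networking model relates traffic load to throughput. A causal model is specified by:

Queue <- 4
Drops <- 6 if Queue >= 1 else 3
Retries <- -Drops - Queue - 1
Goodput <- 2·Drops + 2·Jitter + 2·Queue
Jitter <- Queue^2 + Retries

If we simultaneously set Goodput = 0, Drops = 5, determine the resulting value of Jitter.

6

Setting Goodput = 0, Drops = 5 by intervention discards those variables' equations.
Retries = -Drops - Queue - 1  [with Drops=5, Queue=4]  = -10
Jitter = Queue^2 + Retries  [with Queue=4, Retries=-10]  = 6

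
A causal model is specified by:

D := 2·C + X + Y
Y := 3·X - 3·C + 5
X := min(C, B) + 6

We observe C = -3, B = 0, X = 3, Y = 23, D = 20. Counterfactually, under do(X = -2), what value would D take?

0

do(X=-2) replaces the equation X := min(C, B) + 6 with the constant X = -2.
Y = 3·X - 3·C + 5  [with X=-2, C=-3]  = 8
D = 2·C + X + Y  [with C=-3, X=-2, Y=8]  = 0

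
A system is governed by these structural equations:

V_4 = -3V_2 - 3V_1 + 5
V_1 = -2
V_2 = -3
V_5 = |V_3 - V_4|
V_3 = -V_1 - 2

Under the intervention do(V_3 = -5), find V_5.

do(V_3=-5) replaces the equation V_3 = -V_1 - 2 with the constant V_3 = -5.
V_4 = -3V_2 - 3V_1 + 5  [with V_2=-3, V_1=-2]  = 20
V_5 = |V_3 - V_4|  [with V_3=-5, V_4=20]  = 25

25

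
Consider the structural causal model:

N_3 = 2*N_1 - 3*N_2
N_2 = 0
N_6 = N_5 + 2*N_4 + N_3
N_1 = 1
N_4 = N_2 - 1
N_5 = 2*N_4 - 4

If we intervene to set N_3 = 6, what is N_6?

The intervention breaks the incoming arrows to N_3: N_3 = 2*N_1 - 3*N_2 no longer applies, and N_3 = 6.
N_4 = N_2 - 1  [with N_2=0]  = -1
N_5 = 2*N_4 - 4  [with N_4=-1]  = -6
N_6 = N_5 + 2*N_4 + N_3  [with N_5=-6, N_4=-1, N_3=6]  = -2

-2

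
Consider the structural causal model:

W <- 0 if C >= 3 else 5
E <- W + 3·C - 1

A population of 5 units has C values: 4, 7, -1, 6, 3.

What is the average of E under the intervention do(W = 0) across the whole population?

10.4

Under do(W=0), W's equation is replaced by W=0 for every unit. Per-unit E: 11, 20, -4, 17, 8. Mean = 10.4.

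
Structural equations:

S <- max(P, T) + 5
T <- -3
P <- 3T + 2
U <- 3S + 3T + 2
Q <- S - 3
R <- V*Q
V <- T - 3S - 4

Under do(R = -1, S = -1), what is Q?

Under do(R = -1, S = -1), each intervened variable's structural equation is replaced by its fixed value.
Q = S - 3  [with S=-1]  = -4

-4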